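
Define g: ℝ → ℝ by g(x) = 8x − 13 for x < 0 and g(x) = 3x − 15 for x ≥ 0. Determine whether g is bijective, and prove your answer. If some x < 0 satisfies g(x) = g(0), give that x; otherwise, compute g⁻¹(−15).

Both pieces are strictly increasing (slopes 8 and 3), so each is injective on its own interval.
The left piece maps (−∞, 0) onto (−∞, −13); the right piece maps [0, ∞) onto [−15, ∞).
These images overlap. In particular g(0) = −15 (right piece), and solving 8x − 13 = −15 on the left piece gives x = −1/4 < 0.
So g(−1/4) = g(0) with −1/4 ≠ 0, and g is not injective, hence not bijective. This x = −1/4 is the requested value below 0.

-1/4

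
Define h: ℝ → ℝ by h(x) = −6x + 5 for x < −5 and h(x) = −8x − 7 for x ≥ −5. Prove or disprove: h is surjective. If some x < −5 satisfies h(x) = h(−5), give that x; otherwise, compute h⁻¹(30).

-37/8

Both pieces are strictly decreasing (slopes −6 and −8), so each is injective on its own interval.
The left piece maps (−∞, −5) onto (35, ∞); the right piece maps [−5, ∞) onto (−∞, 33].
The union (35, ∞) ∪ (−∞, 33] omits the interval between 35 and 33; in particular 35 has no preimage. So h is not surjective.
Because the two images are disjoint, no x < −5 has h(x) = h(−5), so we compute h⁻¹(30): 30 lies in (−∞, 33], so solve −8x − 7 = 30: x = (30 + 7)/(−8) = −37/8.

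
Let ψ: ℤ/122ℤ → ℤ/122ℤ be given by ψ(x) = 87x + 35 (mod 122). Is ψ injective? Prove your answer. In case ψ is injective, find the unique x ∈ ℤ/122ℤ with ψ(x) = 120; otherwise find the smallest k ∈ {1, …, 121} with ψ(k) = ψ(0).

By definition, ψ is injective when ψ(u) = ψ(v) forces u = v.
Suppose ψ(u) = ψ(v) in ℤ/122ℤ. Then 87u + 35 ≡ 87v + 35 (mod 122), thus 87(u − v) ≡ 0 (mod 122).
Since gcd(87, 122) = 1, 87 is invertible modulo 122, thus u − v ≡ 0 (mod 122), i.e. u = v.
So ψ is injective.
We now compute 87⁻¹ mod 122 explicitly. Euclid's algorithm: 122 = 1·87 + 35, 87 = 2·35 + 17, 35 = 2·17 + 1; back-substituting gives 1 = 115·87 − 82·122, so 87⁻¹ ≡ 115 (mod 122).
Since ψ is injective, we find ψ⁻¹(120): we need 87x ≡ 120 − 35 ≡ 85 (mod 122). Using 87⁻¹ = 115: x ≡ 115·85 = 9775 = 80·122 + 15, so x = 15.
Check: ψ(15) = 87·15 + 35 = 1340 = 10·122 + 120 ≡ 120 (mod 122).

15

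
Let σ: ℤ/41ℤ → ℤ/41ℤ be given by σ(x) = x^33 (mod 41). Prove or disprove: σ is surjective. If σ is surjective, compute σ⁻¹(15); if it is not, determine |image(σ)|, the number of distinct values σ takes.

22

Since 41 is prime, the nonzero elements of ℤ/41ℤ form a cyclic group of order 40.
As gcd(33, 40) = 1, raising to the 33rd power is a bijection on this group: if a^33 ≡ b^33 then (ab^{−1})^33 = 1, and the only element of order dividing gcd(33, 40) = 1 is 1, so a = b.
With σ(0) = 0 this makes σ injective on all of ℤ/41ℤ, hence bijective (finite equal-size domain and codomain). In particular σ is surjective.
Since σ is surjective, we find the preimage of 15. The inverse of x ↦ x^33 on (ℤ/41ℤ)^× is x ↦ x^17, because 33·17 = 561 = 14·40 + 1 ≡ 1 (mod 40) and x^{40} = 1 for x ≠ 0 (Fermat). So σ⁻¹(15) = 15^17 mod 41.
Repeated squaring mod 41: 15^1 ≡ 15, 15^2 ≡ 15² = 225 ≡ 20, 15^4 ≡ 20² = 400 ≡ 31, 15^8 ≡ 31² = 961 ≡ 18, 15^16 ≡ 18² = 324 ≡ 37. Since 17 = 16 + 1, 15^17 ≡ 37·15: 37·15 = 555 ≡ 22. So 15^17 ≡ 22 (mod 41).
Hence σ⁻¹(15) = 22.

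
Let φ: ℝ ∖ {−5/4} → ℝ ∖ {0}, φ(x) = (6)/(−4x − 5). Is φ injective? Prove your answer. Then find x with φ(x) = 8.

Suppose φ(x_1) = φ(x_2). Cross-multiplying: (6)(−4x_2 − 5) = (6)(−4x_1 − 5).
Expanding both sides and cancelling the symmetric terms leaves 24·(x_1 − x_2) = 0. Since 24 ≠ 0, x_1 = x_2. Thus φ is injective.
Solving φ(x) = 8: cross-multiplying gives 6 = 8(−4x − 5), which rearranges to 32x = −46, so x = −23/16.

-23/16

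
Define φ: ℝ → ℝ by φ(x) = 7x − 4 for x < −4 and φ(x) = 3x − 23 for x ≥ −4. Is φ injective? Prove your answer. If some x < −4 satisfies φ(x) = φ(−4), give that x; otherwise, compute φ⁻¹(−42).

-31/7

Both pieces are strictly increasing (slopes 7 and 3), so each is injective on its own interval.
The left piece maps (−∞, −4) onto (−∞, −32); the right piece maps [−4, ∞) onto [−35, ∞).
These images overlap. In particular φ(−4) = −35 (right piece), and solving 7x − 4 = −35 on the left piece gives x = −31/7 < −4.
So φ(−31/7) = φ(−4) with −31/7 ≠ −4, and φ is not injective. This x = −31/7 is the requested value below −4.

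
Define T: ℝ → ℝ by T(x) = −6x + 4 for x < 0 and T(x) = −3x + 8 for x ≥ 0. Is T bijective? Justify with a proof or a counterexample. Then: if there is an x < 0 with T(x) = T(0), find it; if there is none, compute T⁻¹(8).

Both pieces are strictly decreasing (slopes −6 and −3), so each is injective on its own interval.
The left piece maps (−∞, 0) onto (4, ∞); the right piece maps [0, ∞) onto (−∞, 8].
These images overlap. In particular T(0) = 8 (right piece), and solving −6x + 4 = 8 on the left piece gives x = −2/3 < 0.
So T(−2/3) = T(0) with −2/3 ≠ 0, and T is not injective, hence not bijective. This x = −2/3 is the requested value below 0.

-2/3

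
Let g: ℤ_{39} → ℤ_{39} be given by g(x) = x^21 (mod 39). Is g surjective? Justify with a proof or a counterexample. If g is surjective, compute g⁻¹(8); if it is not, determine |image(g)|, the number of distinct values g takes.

15

g(2): Repeated squaring mod 39: 2^1 ≡ 2, 2^2 ≡ 2² = 4, 2^4 ≡ 4² = 16, 2^8 ≡ 16² = 256 ≡ 22, 2^16 ≡ 22² = 484 ≡ 16. Since 21 = 16 + 4 + 1, 2^21 ≡ 16·16·2: 16·16 = 256 ≡ 22, then 22·2 = 44 ≡ 5. So 2^21 ≡ 5 (mod 39).
g(5): Repeated squaring mod 39: 5^1 ≡ 5, 5^2 ≡ 5² = 25, 5^4 ≡ 25² = 625 ≡ 1, 5^8 ≡ 1² = 1, 5^16 ≡ 1² = 1. Since 21 = 16 + 4 + 1, 5^21 ≡ 1·1·5: 1·1 = 1, then 1·5 = 5. So 5^21 ≡ 5 (mod 39).
So g(2) = g(5) = 5 while 2 ≠ 5, thus g is not injective.
A non-injective map from the 39-element set ℤ_{39} to itself takes at most 38 distinct values, so it cannot be surjective. Hence g is not surjective.
Since g is not surjective, we determine |image(g)|. Computing x^21 mod 39 for each x (by repeated squaring, reducing mod 39 at every step), the values g(0), g(1), …, g(38) are: 0, 1, 5, 27, 25, 5, 18, 34, 8, 27, 25, 8, 12, 13, 14, 18, 1, 38, 18, 31, 8, 21, 1, 38, 21, 25, 26, 27, 31, 14, 12, 31, 5, 21, 34, 14, 12, 34, 38.
The distinct values are {0, 1, 5, 8, 12, 13, 14, 18, 21, 25, 26, 27, 31, 34, 38}; there are 15 of them.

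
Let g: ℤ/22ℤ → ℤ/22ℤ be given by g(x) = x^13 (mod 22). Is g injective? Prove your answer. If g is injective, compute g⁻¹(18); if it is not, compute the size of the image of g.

Computing x^13 mod 22 for each x (by repeated squaring, reducing mod 22 at every step), the values g(0), g(1), …, g(21) are: 0, 1, 8, 5, 20, 15, 18, 13, 6, 3, 10, 11, 12, 19, 16, 9, 4, 7, 2, 17, 14, 21.
Every element of ℤ/22ℤ appears exactly once in this list, so g is a bijection, and in particular injective.
Since g is injective, we read off the preimage of 18 from the same table: g(6) = 18, so g⁻¹(18) = 6.

6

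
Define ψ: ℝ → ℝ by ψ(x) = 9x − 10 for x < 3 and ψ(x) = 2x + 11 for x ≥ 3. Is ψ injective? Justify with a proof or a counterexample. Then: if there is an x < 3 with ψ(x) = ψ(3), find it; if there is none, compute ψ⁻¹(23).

Both pieces are strictly increasing (slopes 9 and 2), so each is injective on its own interval.
The left piece maps (−∞, 3) onto (−∞, 17); the right piece maps [3, ∞) onto [17, ∞).
These images are disjoint, so no value is attained by both pieces. Hence ψ is injective.
Because the two images are disjoint, no x < 3 has ψ(x) = ψ(3), so we compute ψ⁻¹(23): 23 lies in [17, ∞), so solve 2x + 11 = 23: x = (23 − 11)/2 = 6.

6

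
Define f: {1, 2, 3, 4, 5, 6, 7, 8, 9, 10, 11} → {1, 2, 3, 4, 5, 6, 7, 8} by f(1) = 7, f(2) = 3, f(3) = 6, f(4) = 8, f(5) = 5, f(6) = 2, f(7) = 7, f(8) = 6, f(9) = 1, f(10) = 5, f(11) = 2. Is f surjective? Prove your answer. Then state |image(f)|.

No element maps to 4, so f is not surjective.
The image of f is {1, 2, 3, 5, 6, 7, 8}, which has 7 elements.

7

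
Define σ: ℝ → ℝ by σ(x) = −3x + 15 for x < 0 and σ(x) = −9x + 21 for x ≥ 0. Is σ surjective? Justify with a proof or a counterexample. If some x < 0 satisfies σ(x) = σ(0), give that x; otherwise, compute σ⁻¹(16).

-2

Both pieces are strictly decreasing (slopes −3 and −9), so each is injective on its own interval.
The left piece maps (−∞, 0) onto (15, ∞); the right piece maps [0, ∞) onto (−∞, 21].
The union (15, ∞) ∪ (−∞, 21] covers ℝ, so σ is surjective.
For the follow-up: the images overlap, so an x < 0 with σ(x) = σ(0) exists. σ(0) = 21; solving −3x + 15 = 21 for x < 0 gives x = (21 − 15)/(−3) = −2.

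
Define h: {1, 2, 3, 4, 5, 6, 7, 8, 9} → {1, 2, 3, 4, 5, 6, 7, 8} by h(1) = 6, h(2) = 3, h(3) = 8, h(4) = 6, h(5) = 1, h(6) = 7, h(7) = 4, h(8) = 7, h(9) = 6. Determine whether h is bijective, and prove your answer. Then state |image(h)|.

h(1) = 6 = h(4) with 1 ≠ 4, so h is not injective, hence not bijective.
The image of h is {1, 3, 4, 6, 7, 8}, which has 6 elements.

6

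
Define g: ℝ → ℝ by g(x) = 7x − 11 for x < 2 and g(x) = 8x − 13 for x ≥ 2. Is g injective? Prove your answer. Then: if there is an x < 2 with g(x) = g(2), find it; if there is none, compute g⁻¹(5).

9/4

Both pieces are strictly increasing (slopes 7 and 8), so each is injective on its own interval.
The left piece maps (−∞, 2) onto (−∞, 3); the right piece maps [2, ∞) onto [3, ∞).
These images are disjoint, so no value is attained by both pieces. Therefore g is injective.
Because the two images are disjoint, no x < 2 has g(x) = g(2), so we compute g⁻¹(5): 5 lies in [3, ∞), so solve 8x − 13 = 5: x = (5 + 13)/8 = 9/4.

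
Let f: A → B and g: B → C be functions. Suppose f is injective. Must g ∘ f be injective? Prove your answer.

No. Take A = B = C = {1, 2, 3}, f = identity (injective), and g(x) = 1 for every x.
Then (g ∘ f)(1) = 1 = (g ∘ f)(3) with 1 ≠ 3, so g ∘ f is not injective.

not injective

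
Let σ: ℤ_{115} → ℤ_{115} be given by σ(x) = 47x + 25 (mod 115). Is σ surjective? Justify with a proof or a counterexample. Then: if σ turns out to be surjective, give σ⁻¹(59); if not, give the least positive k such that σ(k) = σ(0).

57

Since gcd(47, 115) = 1, 47 is invertible modulo 115. Euclid's algorithm: 115 = 2·47 + 21, 47 = 2·21 + 5, 21 = 4·5 + 1; back-substituting gives 1 = 93·47 − 38·115, so 47⁻¹ ≡ 93 (mod 115).
For any y ∈ ℤ_{115}, x = 93(y − 25) mod 115 satisfies σ(x) = 47·93(y − 25) + 25 ≡ y (since 47·93 ≡ 1 mod 115). So every y has a preimage.
Thus σ is surjective.
Since σ is surjective, we find σ⁻¹(59): we need 47x ≡ 59 − 25 ≡ 34 (mod 115). Using 47⁻¹ = 93: x ≡ 93·34 = 3162 = 27·115 + 57, so x = 57.
Check: σ(57) = 47·57 + 25 = 2704 = 23·115 + 59 ≡ 59 (mod 115).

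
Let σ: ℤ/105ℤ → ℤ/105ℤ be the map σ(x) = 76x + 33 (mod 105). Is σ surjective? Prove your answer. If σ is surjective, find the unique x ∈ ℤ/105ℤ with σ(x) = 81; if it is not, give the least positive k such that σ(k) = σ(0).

By definition, surjectivity means every element of the codomain has a preimage under σ.
Since gcd(76, 105) = 1, 76 is invertible modulo 105. Euclid's algorithm: 105 = 1·76 + 29, 76 = 2·29 + 18, 29 = 1·18 + 11, 18 = 1·11 + 7, 11 = 1·7 + 4, 7 = 1·4 + 3, 4 = 1·3 + 1; back-substituting gives 1 = 76·76 − 55·105, so 76⁻¹ ≡ 76 (mod 105).
For any y ∈ ℤ/105ℤ, x = 76(y − 33) mod 105 satisfies σ(x) = 76·76(y − 33) + 33 ≡ y (since 76·76 ≡ 1 mod 105). So every y has a preimage.
Therefore σ is surjective.
Since σ is surjective, we compute σ⁻¹(81): solve 76x + 33 ≡ 81 (mod 105), i.e. 76x ≡ 48 (mod 105).
Multiplying by 76⁻¹ = 76 gives x ≡ 76·48 = 3648 = 34·105 + 78 ≡ 78 (mod 105).
Check: σ(78) = 76·78 + 33 = 5961 = 56·105 + 81 ≡ 81 (mod 105).

78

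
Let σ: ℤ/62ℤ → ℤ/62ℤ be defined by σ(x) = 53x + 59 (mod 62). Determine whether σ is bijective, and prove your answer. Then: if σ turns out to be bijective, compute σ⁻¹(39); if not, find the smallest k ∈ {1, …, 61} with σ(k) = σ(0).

Suppose σ(u) = σ(v) in ℤ/62ℤ. Then 53u + 59 ≡ 53v + 59 (mod 62), therefore 53(u − v) ≡ 0 (mod 62).
Since gcd(53, 62) = 1, 53 is invertible modulo 62, hence u − v ≡ 0 (mod 62), i.e. u = v.
We now compute 53⁻¹ mod 62 explicitly. Euclid's algorithm: 62 = 1·53 + 9, 53 = 5·9 + 8, 9 = 1·8 + 1; back-substituting gives 1 = 55·53 − 47·62, so 53⁻¹ ≡ 55 (mod 62).
For any y ∈ ℤ/62ℤ, x = 55(y − 59) mod 62 satisfies σ(x) = 53·55(y − 59) + 59 ≡ y (since 53·55 ≡ 1 mod 62). So every y has a preimage.
Thus σ is bijective.
Since σ is bijective, we compute σ⁻¹(39): solve 53x + 59 ≡ 39 (mod 62), i.e. 53x ≡ 42 (mod 62).
Multiplying by 53⁻¹ = 55 gives x ≡ 55·42 = 2310 = 37·62 + 16 ≡ 16 (mod 62).
Check: σ(16) = 53·16 + 59 = 907 = 14·62 + 39 ≡ 39 (mod 62).

16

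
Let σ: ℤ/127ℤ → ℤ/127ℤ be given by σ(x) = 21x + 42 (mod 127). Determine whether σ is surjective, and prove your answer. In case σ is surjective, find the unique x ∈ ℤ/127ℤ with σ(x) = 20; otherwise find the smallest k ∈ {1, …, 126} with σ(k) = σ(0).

Since gcd(21, 127) = 1, 21 is invertible modulo 127. Euclid's algorithm: 127 = 6·21 + 1; back-substituting gives 1 = 121·21 − 20·127, so 21⁻¹ ≡ 121 (mod 127).
Then y ↦ 121(y − 42) is a two-sided inverse to σ, so every y ∈ ℤ/127ℤ has a preimage.
So σ is surjective.
Since σ is surjective, we find σ⁻¹(20): we need 21x ≡ 20 − 42 ≡ 105 (mod 127). Using 21⁻¹ = 121: x ≡ 121·105 = 12705 = 100·127 + 5, so x = 5.
Check: σ(5) = 21·5 + 42 = 147 = 1·127 + 20 ≡ 20 (mod 127).

5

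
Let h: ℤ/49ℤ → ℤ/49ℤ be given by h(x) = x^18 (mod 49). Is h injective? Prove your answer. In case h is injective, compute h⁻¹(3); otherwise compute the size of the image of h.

h(3): Repeated squaring mod 49: 3^1 ≡ 3, 3^2 ≡ 3² = 9, 3^4 ≡ 9² = 81 ≡ 32, 3^8 ≡ 32² = 1024 ≡ 44, 3^16 ≡ 44² = 1936 ≡ 25. Since 18 = 16 + 2, 3^18 ≡ 25·9: 25·9 = 225 ≡ 29. So 3^18 ≡ 29 (mod 49).
h(5): Repeated squaring mod 49: 5^1 ≡ 5, 5^2 ≡ 5² = 25, 5^4 ≡ 25² = 625 ≡ 37, 5^8 ≡ 37² = 1369 ≡ 46, 5^16 ≡ 46² = 2116 ≡ 9. Since 18 = 16 + 2, 5^18 ≡ 9·25: 9·25 = 225 ≡ 29. So 5^18 ≡ 29 (mod 49).
So h(3) = h(5) = 29 while 3 ≠ 5, thus h is not injective.
Since h is not injective, we determine |image(h)|. Computing x^18 mod 49 for each x (by repeated squaring, reducing mod 49 at every step), the values h(0), h(1), …, h(48) are: 0, 1, 43, 29, 36, 29, 22, 0, 29, 8, 22, 43, 15, 43, 0, 8, 22, 15, 1, 1, 15, 0, 36, 36, 8, 8, 36, 36, 0, 15, 1, 1, 15, 22, 8, 0, 43, 15, 43, 22, 8, 29, 0, 22, 29, 36, 29, 43, 1.
The distinct values are {0, 1, 8, 15, 22, 29, 36, 43}; there are 8 of them.

8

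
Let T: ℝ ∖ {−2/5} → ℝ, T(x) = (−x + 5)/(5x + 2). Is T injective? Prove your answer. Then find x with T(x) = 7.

-1/4

Suppose T(u) = T(v). Cross-multiplying: (−u + 5)(5v + 2) = (−v + 5)(5u + 2).
Expanding both sides and cancelling the symmetric terms leaves −27·(u − v) = 0. Since −27 ≠ 0, u = v. Therefore T is injective.
Solving T(x) = 7: cross-multiplying gives −x + 5 = 7(5x + 2), which rearranges to −36x = 9, so x = −1/4.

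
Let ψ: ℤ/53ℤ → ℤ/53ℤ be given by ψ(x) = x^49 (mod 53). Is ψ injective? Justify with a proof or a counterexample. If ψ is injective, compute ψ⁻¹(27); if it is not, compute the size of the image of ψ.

Since 53 is prime, the nonzero elements of ℤ/53ℤ form a cyclic group of order 52.
As gcd(49, 52) = 1, raising to the 49th power is a bijection on this group: if s^49 ≡ t^49 then (st^{−1})^49 = 1, and the only element of order dividing gcd(49, 52) = 1 is 1, so s = t.
With ψ(0) = 0 this makes ψ injective on all of ℤ/53ℤ, hence bijective (finite equal-size domain and codomain). In particular ψ is injective.
Since ψ is injective, we find the preimage of 27. The inverse of x ↦ x^49 on (ℤ/53ℤ)^× is x ↦ x^17, because 49·17 = 833 = 16·52 + 1 ≡ 1 (mod 52) and x^{52} = 1 for x ≠ 0 (Fermat). So ψ⁻¹(27) = 27^17 mod 53.
Repeated squaring mod 53: 27^1 ≡ 27, 27^2 ≡ 27² = 729 ≡ 40, 27^4 ≡ 40² = 1600 ≡ 10, 27^8 ≡ 10² = 100 ≡ 47, 27^16 ≡ 47² = 2209 ≡ 36. Since 17 = 16 + 1, 27^17 ≡ 36·27: 36·27 = 972 ≡ 18. So 27^17 ≡ 18 (mod 53).
Hence ψ⁻¹(27) = 18.

18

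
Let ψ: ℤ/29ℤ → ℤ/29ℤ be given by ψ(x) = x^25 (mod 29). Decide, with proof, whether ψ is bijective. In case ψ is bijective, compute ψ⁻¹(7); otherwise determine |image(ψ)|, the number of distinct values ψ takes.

Since 29 is prime, the nonzero elements of ℤ/29ℤ form a cyclic group of order 28.
As gcd(25, 28) = 1, raising to the 25th power is a bijection on this group: if a^25 ≡ b^25 then (ab^{−1})^25 = 1, and the only element of order dividing gcd(25, 28) = 1 is 1, so a = b.
With ψ(0) = 0 this makes ψ injective on all of ℤ/29ℤ, hence bijective (finite equal-size domain and codomain). In particular ψ is bijective.
Since ψ is bijective, we find the preimage of 7. The inverse of x ↦ x^25 on (ℤ/29ℤ)^× is x ↦ x^9, because 25·9 = 225 = 8·28 + 1 ≡ 1 (mod 28) and x^{28} = 1 for x ≠ 0 (Fermat). So ψ⁻¹(7) = 7^9 mod 29.
Repeated squaring mod 29: 7^1 ≡ 7, 7^2 ≡ 7² = 49 ≡ 20, 7^4 ≡ 20² = 400 ≡ 23, 7^8 ≡ 23² = 529 ≡ 7. Since 9 = 8 + 1, 7^9 ≡ 7·7: 7·7 = 49 ≡ 20. So 7^9 ≡ 20 (mod 29).
Hence ψ⁻¹(7) = 20.

20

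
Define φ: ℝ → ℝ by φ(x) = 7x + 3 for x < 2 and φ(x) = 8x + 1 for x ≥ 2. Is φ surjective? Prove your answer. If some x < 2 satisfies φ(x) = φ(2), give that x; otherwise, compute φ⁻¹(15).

12/7

Both pieces are strictly increasing (slopes 7 and 8), so each is injective on its own interval.
The left piece maps (−∞, 2) onto (−∞, 17); the right piece maps [2, ∞) onto [17, ∞).
These images together cover ℝ, so φ is surjective.
Because the two images are disjoint, no x < 2 has φ(x) = φ(2), so we compute φ⁻¹(15): 15 lies in (−∞, 17), so solve 7x + 3 = 15: x = (15 − 3)/7 = 12/7.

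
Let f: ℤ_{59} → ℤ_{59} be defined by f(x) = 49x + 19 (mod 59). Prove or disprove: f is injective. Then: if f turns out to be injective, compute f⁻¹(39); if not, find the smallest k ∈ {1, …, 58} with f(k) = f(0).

By definition, injectivity means: for all u, v in the domain, f(u) = f(v) implies u = v.
If f(u) = f(v), then 49u ≡ 49v (mod 59). Because gcd(49, 59) = 1, we may cancel 49 to get u ≡ v (mod 59).
Hence f is injective.
We now compute 49⁻¹ mod 59 explicitly. Euclid's algorithm: 59 = 1·49 + 10, 49 = 4·10 + 9, 10 = 1·9 + 1; back-substituting gives 1 = 53·49 − 44·59, so 49⁻¹ ≡ 53 (mod 59).
Since f is injective, we find f⁻¹(39): we need 49x ≡ 39 − 19 ≡ 20 (mod 59). Using 49⁻¹ = 53: x ≡ 53·20 = 1060 = 17·59 + 57, so x = 57.
Check: f(57) = 49·57 + 19 = 2812 = 47·59 + 39 ≡ 39 (mod 59).

57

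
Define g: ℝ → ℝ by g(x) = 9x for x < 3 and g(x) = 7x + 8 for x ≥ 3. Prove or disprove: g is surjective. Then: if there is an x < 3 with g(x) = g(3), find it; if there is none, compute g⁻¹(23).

Both pieces are strictly increasing (slopes 9 and 7), so each is injective on its own interval.
The left piece maps (−∞, 3) onto (−∞, 27); the right piece maps [3, ∞) onto [29, ∞).
The union (−∞, 27) ∪ [29, ∞) omits the interval between 27 and 29; in particular 27 has no preimage. So g is not surjective.
Because the two images are disjoint, no x < 3 has g(x) = g(3), so we compute g⁻¹(23): 23 lies in (−∞, 27), so solve 9x = 23: x = (23 − 0)/9 = 23/9.

23/9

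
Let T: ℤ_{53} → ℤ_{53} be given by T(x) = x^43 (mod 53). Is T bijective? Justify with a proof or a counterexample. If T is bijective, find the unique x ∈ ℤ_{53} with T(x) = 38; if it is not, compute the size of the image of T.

25

Since 53 is prime, the nonzero elements of ℤ_{53} form a cyclic group of order 52.
As gcd(43, 52) = 1, raising to the 43rd power is a bijection on this group: if x_1^43 ≡ x_2^43 then (x_1x_2^{−1})^43 = 1, and the only element of order dividing gcd(43, 52) = 1 is 1, so x_1 = x_2.
With T(0) = 0 this makes T injective on all of ℤ_{53}, hence bijective (finite equal-size domain and codomain). In particular T is bijective.
Since T is bijective, we find the preimage of 38. The inverse of x ↦ x^43 on (ℤ_{53})^× is x ↦ x^23, because 43·23 = 989 = 19·52 + 1 ≡ 1 (mod 52) and x^{52} = 1 for x ≠ 0 (Fermat). So T⁻¹(38) = 38^23 mod 53.
Repeated squaring mod 53: 38^1 ≡ 38, 38^2 ≡ 38² = 1444 ≡ 13, 38^4 ≡ 13² = 169 ≡ 10, 38^8 ≡ 10² = 100 ≡ 47, 38^16 ≡ 47² = 2209 ≡ 36. Since 23 = 16 + 4 + 2 + 1, 38^23 ≡ 36·10·13·38: 36·10 = 360 ≡ 42, then 42·13 = 546 ≡ 16, then 16·38 = 608 ≡ 25. So 38^23 ≡ 25 (mod 53).
Hence T⁻¹(38) = 25.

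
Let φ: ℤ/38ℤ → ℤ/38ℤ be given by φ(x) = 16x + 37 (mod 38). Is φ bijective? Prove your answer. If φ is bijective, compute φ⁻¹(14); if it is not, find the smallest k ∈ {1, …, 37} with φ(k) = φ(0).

Recall: φ is injective when φ(x_1) = φ(x_2) forces x_1 = x_2.
We have gcd(16, 38) = 2 > 1. Taking x_1 = 0 and x_2 = 19: φ(0) = 37 and φ(19) = 16·19 + 37 = 341 ≡ 37 (mod 38).
So φ(0) = φ(19) while 0 ≠ 19, thus φ is not injective, hence not bijective.
Since φ is not bijective, we find the least positive k with φ(k) = φ(0): this means 16k ≡ 0 (mod 38), i.e. 38 ∣ 16k. Since gcd(16, 38) = 2, dividing through by 2 this holds exactly when 19 ∣ 8k, and as gcd(8, 19) = 1, exactly when 19 ∣ k.
The smallest positive such k is 19.

19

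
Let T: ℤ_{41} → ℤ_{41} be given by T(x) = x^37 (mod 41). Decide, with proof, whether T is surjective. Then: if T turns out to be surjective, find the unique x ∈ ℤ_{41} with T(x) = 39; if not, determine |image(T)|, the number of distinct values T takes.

Since 41 is prime, the nonzero elements of ℤ_{41} form a cyclic group of order 40.
As gcd(37, 40) = 1, raising to the 37th power is a bijection on this group: if u^37 ≡ v^37 then (uv^{−1})^37 = 1, and the only element of order dividing gcd(37, 40) = 1 is 1, so u = v.
With T(0) = 0 this makes T injective on all of ℤ_{41}, hence bijective (finite equal-size domain and codomain). In particular T is surjective.
Since T is surjective, we find the preimage of 39. The inverse of x ↦ x^37 on (ℤ_{41})^× is x ↦ x^13, because 37·13 = 481 = 12·40 + 1 ≡ 1 (mod 40) and x^{40} = 1 for x ≠ 0 (Fermat). So T⁻¹(39) = 39^13 mod 41.
Repeated squaring mod 41: 39^1 ≡ 39, 39^2 ≡ 39² = 1521 ≡ 4, 39^4 ≡ 4² = 16, 39^8 ≡ 16² = 256 ≡ 10. Since 13 = 8 + 4 + 1, 39^13 ≡ 10·16·39: 10·16 = 160 ≡ 37, then 37·39 = 1443 ≡ 8. So 39^13 ≡ 8 (mod 41).
Hence T⁻¹(39) = 8.

8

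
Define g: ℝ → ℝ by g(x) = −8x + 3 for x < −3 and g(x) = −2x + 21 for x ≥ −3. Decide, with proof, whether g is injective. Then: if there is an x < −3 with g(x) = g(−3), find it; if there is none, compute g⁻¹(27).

-3

Both pieces are strictly decreasing (slopes −8 and −2), so each is injective on its own interval.
The left piece maps (−∞, −3) onto (27, ∞); the right piece maps [−3, ∞) onto (−∞, 27].
These images are disjoint, so no value is attained by both pieces. Hence g is injective.
Because the two images are disjoint, no x < −3 has g(x) = g(−3), so we compute g⁻¹(27): 27 lies in (−∞, 27], so solve −2x + 21 = 27: x = (27 − 21)/(−2) = −3.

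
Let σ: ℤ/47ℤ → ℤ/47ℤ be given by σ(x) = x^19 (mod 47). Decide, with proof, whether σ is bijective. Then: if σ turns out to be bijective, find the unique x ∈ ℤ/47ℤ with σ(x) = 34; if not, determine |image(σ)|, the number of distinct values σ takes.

Since 47 is prime, the nonzero elements of ℤ/47ℤ form a cyclic group of order 46.
As gcd(19, 46) = 1, raising to the 19th power is a bijection on this group: if s^19 ≡ t^19 then (st^{−1})^19 = 1, and the only element of order dividing gcd(19, 46) = 1 is 1, so s = t.
With σ(0) = 0 this makes σ injective on all of ℤ/47ℤ, hence bijective (finite equal-size domain and codomain). In particular σ is bijective.
Since σ is bijective, we find the preimage of 34. The inverse of x ↦ x^19 on (ℤ/47ℤ)^× is x ↦ x^17, because 19·17 = 323 = 7·46 + 1 ≡ 1 (mod 46) and x^{46} = 1 for x ≠ 0 (Fermat). So σ⁻¹(34) = 34^17 mod 47.
Repeated squaring mod 47: 34^1 ≡ 34, 34^2 ≡ 34² = 1156 ≡ 28, 34^4 ≡ 28² = 784 ≡ 32, 34^8 ≡ 32² = 1024 ≡ 37, 34^16 ≡ 37² = 1369 ≡ 6. Since 17 = 16 + 1, 34^17 ≡ 6·34: 6·34 = 204 ≡ 16. So 34^17 ≡ 16 (mod 47).
Hence σ⁻¹(34) = 16.

16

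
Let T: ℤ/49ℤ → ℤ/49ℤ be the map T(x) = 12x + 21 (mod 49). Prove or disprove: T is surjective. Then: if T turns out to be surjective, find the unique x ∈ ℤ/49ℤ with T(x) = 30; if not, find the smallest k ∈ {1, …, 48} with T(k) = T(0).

13

Recall that surjectivity means every element of the codomain has a preimage under T.
Since gcd(12, 49) = 1, 12 is invertible modulo 49. Euclid's algorithm: 49 = 4·12 + 1; back-substituting gives 1 = 45·12 − 11·49, so 12⁻¹ ≡ 45 (mod 49).
For any y ∈ ℤ/49ℤ, x = 45(y − 21) mod 49 satisfies T(x) = 12·45(y − 21) + 21 ≡ y (since 12·45 ≡ 1 mod 49). So every y has a preimage.
So T is surjective.
Since T is surjective, we compute T⁻¹(30): solve 12x + 21 ≡ 30 (mod 49), i.e. 12x ≡ 9 (mod 49).
Multiplying by 12⁻¹ = 45 gives x ≡ 45·9 = 405 = 8·49 + 13 ≡ 13 (mod 49).
Check: T(13) = 12·13 + 21 = 177 = 3·49 + 30 ≡ 30 (mod 49).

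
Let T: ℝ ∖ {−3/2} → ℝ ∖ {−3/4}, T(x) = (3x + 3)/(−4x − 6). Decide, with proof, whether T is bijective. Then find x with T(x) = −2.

-9/5

Suppose T(u) = T(v). Cross-multiplying: (3u + 3)(−4v − 6) = (3v + 3)(−4u − 6).
Expanding both sides and cancelling the symmetric terms leaves −6·(u − v) = 0. Since −6 ≠ 0, u = v. Thus T is injective.
For any y ≠ −3/4, solving y(−4x − 6) = 3x + 3 for x gives a well-defined x ≠ −3/2. So T is surjective.
Thus T is bijective.
Solving T(x) = −2: cross-multiplying gives 3x + 3 = −2(−4x − 6), which rearranges to −5x = 9, so x = −9/5.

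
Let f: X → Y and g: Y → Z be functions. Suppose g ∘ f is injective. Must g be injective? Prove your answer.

No. Take X = {0}, Y = {0, 1}, Z = {0, 1}, f(a) = a for each a ∈ X, and g(b) = 0 if b ∈ {0, 1} else g(b) = b.
Then g ∘ f = f is injective (X ⊂ Y and f is the inclusion), but g(0) = g(1) = 0 with 0 ≠ 1, so g is not injective.

not injective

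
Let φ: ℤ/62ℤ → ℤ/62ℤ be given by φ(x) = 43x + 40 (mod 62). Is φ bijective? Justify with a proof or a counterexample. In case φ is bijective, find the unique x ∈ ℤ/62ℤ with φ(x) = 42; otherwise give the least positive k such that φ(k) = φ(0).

26

If φ(s) = φ(t), then 43s ≡ 43t (mod 62). Because gcd(43, 62) = 1, we may cancel 43 to get s ≡ t (mod 62).
We now compute 43⁻¹ mod 62 explicitly. Euclid's algorithm: 62 = 1·43 + 19, 43 = 2·19 + 5, 19 = 3·5 + 4, 5 = 1·4 + 1; back-substituting gives 1 = 13·43 − 9·62, so 43⁻¹ ≡ 13 (mod 62).
For any y ∈ ℤ/62ℤ, x = 13(y − 40) mod 62 satisfies φ(x) = 43·13(y − 40) + 40 ≡ y (since 43·13 ≡ 1 mod 62). So every y has a preimage.
Thus φ is bijective.
Since φ is bijective, we find φ⁻¹(42): we need 43x ≡ 42 − 40 ≡ 2 (mod 62). Using 43⁻¹ = 13: x ≡ 13·2 = 26, so x = 26.
Check: φ(26) = 43·26 + 40 = 1158 = 18·62 + 42 ≡ 42 (mod 62).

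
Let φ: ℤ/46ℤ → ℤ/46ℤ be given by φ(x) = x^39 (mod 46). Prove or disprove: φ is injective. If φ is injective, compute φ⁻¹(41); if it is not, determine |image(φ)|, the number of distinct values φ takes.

25

Computing x^39 mod 46 for each x (by repeated squaring, reducing mod 46 at every step), the values φ(0), φ(1), …, φ(45) are: 0, 1, 18, 39, 2, 15, 12, 19, 36, 3, 40, 37, 32, 29, 20, 33, 4, 11, 8, 21, 30, 5, 22, 23, 24, 41, 16, 25, 38, 35, 42, 13, 26, 17, 14, 9, 6, 43, 10, 27, 34, 31, 44, 7, 28, 45.
Every element of ℤ/46ℤ appears exactly once in this list, so φ is a bijection, and in particular injective.
Since φ is injective, we read off the preimage of 41 from the same table: φ(25) = 41, so φ⁻¹(41) = 25.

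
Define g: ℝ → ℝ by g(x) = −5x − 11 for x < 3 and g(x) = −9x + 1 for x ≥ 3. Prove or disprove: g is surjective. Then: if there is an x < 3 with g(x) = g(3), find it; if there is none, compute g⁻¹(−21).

Both pieces are strictly decreasing (slopes −5 and −9), so each is injective on its own interval.
The left piece maps (−∞, 3) onto (−26, ∞); the right piece maps [3, ∞) onto (−∞, −26].
These images together cover ℝ, so g is surjective.
Because the two images are disjoint, no x < 3 has g(x) = g(3), so we compute g⁻¹(−21): −21 lies in (−26, ∞), so solve −5x − 11 = −21: x = (−21 + 11)/(−5) = 2.

2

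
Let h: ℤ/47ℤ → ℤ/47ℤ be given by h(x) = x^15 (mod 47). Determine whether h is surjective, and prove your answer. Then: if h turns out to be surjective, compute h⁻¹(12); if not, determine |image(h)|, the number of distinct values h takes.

17

Since 47 is prime, the nonzero elements of ℤ/47ℤ form a cyclic group of order 46.
As gcd(15, 46) = 1, raising to the 15th power is a bijection on this group: if s^15 ≡ t^15 then (st^{−1})^15 = 1, and the only element of order dividing gcd(15, 46) = 1 is 1, so s = t.
With h(0) = 0 this makes h injective on all of ℤ/47ℤ, hence bijective (finite equal-size domain and codomain). In particular h is surjective.
Since h is surjective, we find the preimage of 12. The inverse of x ↦ x^15 on (ℤ/47ℤ)^× is x ↦ x^43, because 15·43 = 645 = 14·46 + 1 ≡ 1 (mod 46) and x^{46} = 1 for x ≠ 0 (Fermat). So h⁻¹(12) = 12^43 mod 47.
Repeated squaring mod 47: 12^1 ≡ 12, 12^2 ≡ 12² = 144 ≡ 3, 12^4 ≡ 3² = 9, 12^8 ≡ 9² = 81 ≡ 34, 12^16 ≡ 34² = 1156 ≡ 28, 12^32 ≡ 28² = 784 ≡ 32. Since 43 = 32 + 8 + 2 + 1, 12^43 ≡ 32·34·3·12: 32·34 = 1088 ≡ 7, then 7·3 = 21, then 21·12 = 252 ≡ 17. So 12^43 ≡ 17 (mod 47).
Hence h⁻¹(12) = 17.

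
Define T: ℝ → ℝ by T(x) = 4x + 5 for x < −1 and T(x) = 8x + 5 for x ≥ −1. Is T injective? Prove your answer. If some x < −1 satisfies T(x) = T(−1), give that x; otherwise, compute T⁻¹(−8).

Both pieces are strictly increasing (slopes 4 and 8), so each is injective on its own interval.
The left piece maps (−∞, −1) onto (−∞, 1); the right piece maps [−1, ∞) onto [−3, ∞).
These images overlap. In particular T(−1) = −3 (right piece), and solving 4x + 5 = −3 on the left piece gives x = −2 < −1.
So T(−2) = T(−1) with −2 ≠ −1, and T is not injective. This x = −2 is the requested value below −1.

-2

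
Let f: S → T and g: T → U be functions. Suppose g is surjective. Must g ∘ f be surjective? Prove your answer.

No. Take S = {1}, T = U = {1, 2, 3}, f(1) = 1, and g = identity (surjective).
Then (g ∘ f)(1) = 1, and 3 ∈ U has no preimage under g ∘ f, so g ∘ f is not surjective.

not surjective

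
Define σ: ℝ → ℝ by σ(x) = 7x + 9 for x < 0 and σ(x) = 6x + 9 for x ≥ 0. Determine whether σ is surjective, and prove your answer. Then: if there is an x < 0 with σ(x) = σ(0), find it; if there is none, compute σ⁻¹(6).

-3/7

Both pieces are strictly increasing (slopes 7 and 6), so each is injective on its own interval.
The left piece maps (−∞, 0) onto (−∞, 9); the right piece maps [0, ∞) onto [9, ∞).
These images together cover ℝ, so σ is surjective.
Because the two images are disjoint, no x < 0 has σ(x) = σ(0), so we compute σ⁻¹(6): 6 lies in (−∞, 9), so solve 7x + 9 = 6: x = (6 − 9)/7 = −3/7.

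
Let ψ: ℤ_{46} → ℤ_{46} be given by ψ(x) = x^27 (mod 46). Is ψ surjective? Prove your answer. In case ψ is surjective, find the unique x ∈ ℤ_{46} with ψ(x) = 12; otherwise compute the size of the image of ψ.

Computing x^27 mod 46 for each x (by repeated squaring, reducing mod 46 at every step), the values ψ(0), ψ(1), …, ψ(45) are: 0, 1, 32, 13, 12, 43, 2, 17, 16, 31, 42, 5, 18, 27, 38, 7, 6, 21, 26, 11, 10, 37, 22, 23, 24, 9, 36, 35, 20, 25, 40, 39, 8, 19, 28, 41, 4, 15, 30, 29, 44, 3, 34, 33, 14, 45.
Every element of ℤ_{46} appears exactly once in this list, so ψ is a bijection, and in particular surjective.
Since ψ is surjective, we read off the preimage of 12 from the same table: ψ(4) = 12, so ψ⁻¹(12) = 4.

4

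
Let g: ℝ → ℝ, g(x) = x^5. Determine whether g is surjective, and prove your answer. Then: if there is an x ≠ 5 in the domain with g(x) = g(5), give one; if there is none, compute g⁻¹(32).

2

For any y ∈ ℝ, x = y^{1/5} ∈ ℝ gives g(x) = y, so g is surjective.
Since x ↦ x^5 is strictly increasing on ℝ, it is injective there, so no x ≠ 5 in the domain has g(x) = g(5). We therefore compute g⁻¹(32) = 32^{1/5} = 2 (indeed 2^5 = 32).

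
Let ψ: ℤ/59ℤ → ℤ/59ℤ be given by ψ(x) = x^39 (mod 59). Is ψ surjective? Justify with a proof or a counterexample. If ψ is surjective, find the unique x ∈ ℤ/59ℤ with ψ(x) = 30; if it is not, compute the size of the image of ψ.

37

Since 59 is prime, the nonzero elements of ℤ/59ℤ form a cyclic group of order 58.
As gcd(39, 58) = 1, raising to the 39th power is a bijection on this group: if s^39 ≡ t^39 then (st^{−1})^39 = 1, and the only element of order dividing gcd(39, 58) = 1 is 1, so s = t.
With ψ(0) = 0 this makes ψ injective on all of ℤ/59ℤ, hence bijective (finite equal-size domain and codomain). In particular ψ is surjective.
Since ψ is surjective, we find the preimage of 30. The inverse of x ↦ x^39 on (ℤ/59ℤ)^× is x ↦ x^3, because 39·3 = 117 = 2·58 + 1 ≡ 1 (mod 58) and x^{58} = 1 for x ≠ 0 (Fermat). So ψ⁻¹(30) = 30^3 mod 59.
Repeated squaring mod 59: 30^1 ≡ 30, 30^2 ≡ 30² = 900 ≡ 15. Since 3 = 2 + 1, 30^3 ≡ 15·30: 15·30 = 450 ≡ 37. So 30^3 ≡ 37 (mod 59).
Hence ψ⁻¹(30) = 37.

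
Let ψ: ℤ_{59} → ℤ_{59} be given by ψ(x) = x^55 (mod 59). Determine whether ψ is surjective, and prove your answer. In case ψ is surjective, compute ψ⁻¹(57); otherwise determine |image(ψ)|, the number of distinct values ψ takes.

45

Since 59 is prime, the nonzero elements of ℤ_{59} form a cyclic group of order 58.
As gcd(55, 58) = 1, raising to the 55th power is a bijection on this group: if s^55 ≡ t^55 then (st^{−1})^55 = 1, and the only element of order dividing gcd(55, 58) = 1 is 1, so s = t.
With ψ(0) = 0 this makes ψ injective on all of ℤ_{59}, hence bijective (finite equal-size domain and codomain). In particular ψ is surjective.
Since ψ is surjective, we find the preimage of 57. The inverse of x ↦ x^55 on (ℤ_{59})^× is x ↦ x^19, because 55·19 = 1045 = 18·58 + 1 ≡ 1 (mod 58) and x^{58} = 1 for x ≠ 0 (Fermat). So ψ⁻¹(57) = 57^19 mod 59.
Repeated squaring mod 59: 57^1 ≡ 57, 57^2 ≡ 57² = 3249 ≡ 4, 57^4 ≡ 4² = 16, 57^8 ≡ 16² = 256 ≡ 20, 57^16 ≡ 20² = 400 ≡ 46. Since 19 = 16 + 2 + 1, 57^19 ≡ 46·4·57: 46·4 = 184 ≡ 7, then 7·57 = 399 ≡ 45. So 57^19 ≡ 45 (mod 59).
Hence ψ⁻¹(57) = 45.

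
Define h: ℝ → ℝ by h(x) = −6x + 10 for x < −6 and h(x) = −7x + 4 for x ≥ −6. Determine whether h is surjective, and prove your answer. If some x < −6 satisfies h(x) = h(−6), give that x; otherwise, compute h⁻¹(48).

Both pieces are strictly decreasing (slopes −6 and −7), so each is injective on its own interval.
The left piece maps (−∞, −6) onto (46, ∞); the right piece maps [−6, ∞) onto (−∞, 46].
These images together cover ℝ, so h is surjective.
Because the two images are disjoint, no x < −6 has h(x) = h(−6), so we compute h⁻¹(48): 48 lies in (46, ∞), so solve −6x + 10 = 48: x = (48 − 10)/(−6) = −19/3.

-19/3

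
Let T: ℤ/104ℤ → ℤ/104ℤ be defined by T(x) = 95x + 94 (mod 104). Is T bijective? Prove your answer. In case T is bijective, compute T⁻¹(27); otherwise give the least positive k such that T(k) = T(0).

19

Suppose T(s) = T(t) in ℤ/104ℤ. Then 95s + 94 ≡ 95t + 94 (mod 104), therefore 95(s − t) ≡ 0 (mod 104).
Since gcd(95, 104) = 1, 95 is invertible modulo 104, thus s − t ≡ 0 (mod 104), i.e. s = t.
We now compute 95⁻¹ mod 104 explicitly. Euclid's algorithm: 104 = 1·95 + 9, 95 = 10·9 + 5, 9 = 1·5 + 4, 5 = 1·4 + 1; back-substituting gives 1 = 23·95 − 21·104, so 95⁻¹ ≡ 23 (mod 104).
For any y ∈ ℤ/104ℤ, x = 23(y − 94) mod 104 satisfies T(x) = 95·23(y − 94) + 94 ≡ y (since 95·23 ≡ 1 mod 104). So every y has a preimage.
Therefore T is bijective.
Since T is bijective, we compute T⁻¹(27): solve 95x + 94 ≡ 27 (mod 104), i.e. 95x ≡ 37 (mod 104).
Multiplying by 95⁻¹ = 23 gives x ≡ 23·37 = 851 = 8·104 + 19 ≡ 19 (mod 104).
Check: T(19) = 95·19 + 94 = 1899 = 18·104 + 27 ≡ 27 (mod 104).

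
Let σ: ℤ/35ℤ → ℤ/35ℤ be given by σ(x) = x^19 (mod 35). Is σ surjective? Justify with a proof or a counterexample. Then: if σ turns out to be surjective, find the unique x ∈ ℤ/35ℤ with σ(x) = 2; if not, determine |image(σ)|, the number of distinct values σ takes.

Computing x^19 mod 35 for each x (by repeated squaring, reducing mod 35 at every step), the values σ(0), σ(1), …, σ(34) are: 0, 1, 23, 17, 4, 5, 6, 28, 22, 9, 10, 11, 33, 27, 14, 15, 16, 3, 32, 19, 20, 21, 8, 2, 24, 25, 26, 13, 7, 29, 30, 31, 18, 12, 34.
Every element of ℤ/35ℤ appears exactly once in this list, so σ is a bijection, and in particular surjective.
Since σ is surjective, we read off the preimage of 2 from the same table: σ(23) = 2, so σ⁻¹(2) = 23.

23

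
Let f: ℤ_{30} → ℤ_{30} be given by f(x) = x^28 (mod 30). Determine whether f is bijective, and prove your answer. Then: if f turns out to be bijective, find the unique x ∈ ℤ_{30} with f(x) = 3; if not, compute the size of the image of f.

f(2): Repeated squaring mod 30: 2^1 ≡ 2, 2^2 ≡ 2² = 4, 2^4 ≡ 4² = 16, 2^8 ≡ 16² = 256 ≡ 16, 2^16 ≡ 16² = 256 ≡ 16. Since 28 = 16 + 8 + 4, 2^28 ≡ 16·16·16: 16·16 = 256 ≡ 16, then 16·16 = 256 ≡ 16. So 2^28 ≡ 16 (mod 30).
f(4): Repeated squaring mod 30: 4^1 ≡ 4, 4^2 ≡ 4² = 16, 4^4 ≡ 16² = 256 ≡ 16, 4^8 ≡ 16² = 256 ≡ 16, 4^16 ≡ 16² = 256 ≡ 16. Since 28 = 16 + 8 + 4, 4^28 ≡ 16·16·16: 16·16 = 256 ≡ 16, then 16·16 = 256 ≡ 16. So 4^28 ≡ 16 (mod 30).
So f(2) = f(4) = 16 while 2 ≠ 4, so f is not injective, hence not bijective.
Since f is not bijective, we determine |image(f)|. Computing x^28 mod 30 for each x (by repeated squaring, reducing mod 30 at every step), the values f(0), f(1), …, f(29) are: 0, 1, 16, 21, 16, 25, 6, 1, 16, 21, 10, 1, 6, 1, 16, 15, 16, 1, 6, 1, 10, 21, 16, 1, 6, 25, 16, 21, 16, 1.
The distinct values are {0, 1, 6, 10, 15, 16, 21, 25}; there are 8 of them.

8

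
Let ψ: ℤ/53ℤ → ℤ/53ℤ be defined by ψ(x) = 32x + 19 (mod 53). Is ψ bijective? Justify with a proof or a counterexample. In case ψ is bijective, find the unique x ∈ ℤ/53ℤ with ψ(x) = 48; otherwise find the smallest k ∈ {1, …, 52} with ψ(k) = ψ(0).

39

Suppose ψ(u) = ψ(v) in ℤ/53ℤ. Then 32u + 19 ≡ 32v + 19 (mod 53), hence 32(u − v) ≡ 0 (mod 53).
Since gcd(32, 53) = 1, 32 is invertible modulo 53, therefore u − v ≡ 0 (mod 53), i.e. u = v.
We now compute 32⁻¹ mod 53 explicitly. Euclid's algorithm: 53 = 1·32 + 21, 32 = 1·21 + 11, 21 = 1·11 + 10, 11 = 1·10 + 1; back-substituting gives 1 = 5·32 − 3·53, so 32⁻¹ ≡ 5 (mod 53).
Then y ↦ 5(y − 19) is a two-sided inverse to ψ, so every y ∈ ℤ/53ℤ has a preimage.
Therefore ψ is bijective.
Since ψ is bijective, we compute ψ⁻¹(48): solve 32x + 19 ≡ 48 (mod 53), i.e. 32x ≡ 29 (mod 53).
Multiplying by 32⁻¹ = 5 gives x ≡ 5·29 = 145 = 2·53 + 39 ≡ 39 (mod 53).
Check: ψ(39) = 32·39 + 19 = 1267 = 23·53 + 48 ≡ 48 (mod 53).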